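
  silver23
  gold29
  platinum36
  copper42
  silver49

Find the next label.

gold55

For the metal, repeats silver → gold → platinum → copper: silver, gold, platinum, copper, silver → gold.
Second component: 23, 29, 36, 42, 49 → 55 (alternating steps +6, +7, +6, +7, …).
So the next label is gold55.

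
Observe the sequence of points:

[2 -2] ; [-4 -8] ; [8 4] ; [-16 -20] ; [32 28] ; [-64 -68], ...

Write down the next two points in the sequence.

[128 124], [-256 -260]

For the first slot, ×(-2) each step: 2, -4, 8, -16, 32, -64 → 128 → -256.
Second slot — always 4 less than the first slot: -2, -8, 4, -20, 28, -68 → 124 → -260.
So the next two points are [128 124] and [-256 -260].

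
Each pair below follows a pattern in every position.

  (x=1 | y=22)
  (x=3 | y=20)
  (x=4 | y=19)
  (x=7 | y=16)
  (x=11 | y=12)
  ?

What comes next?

X: each term is the sum of the two before it; 1, 3, 4, 7, 11 → 18.
Y — together with the x always sums to 23: 22, 20, 19, 16, 12 → 5.
So the next pair is (x=18 | y=5).

(x=18 | y=5)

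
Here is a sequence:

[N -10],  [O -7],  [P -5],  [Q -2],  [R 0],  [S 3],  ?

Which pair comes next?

Letter — letters move forward 1 place in the alphabet: N, O, P, Q, R, S → T.
Second value: alternating steps +3, +2, +3, +2, …; -10, -7, -5, -2, 0, 3 → 5.
Combining the parts gives [T 5].

[T 5]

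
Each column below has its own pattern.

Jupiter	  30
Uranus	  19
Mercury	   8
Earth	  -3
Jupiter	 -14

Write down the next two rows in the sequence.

Uranus  -25; Mercury  -36

Planet: repeats Jupiter → Uranus → Mercury → Earth; Jupiter, Uranus, Mercury, Earth, Jupiter → Uranus → Mercury.
Second component goes 30, 19, 8, -3, -14 → -25 → -36 (−11 each step).
Putting the parts together: Uranus  -25 and then Mercury  -36.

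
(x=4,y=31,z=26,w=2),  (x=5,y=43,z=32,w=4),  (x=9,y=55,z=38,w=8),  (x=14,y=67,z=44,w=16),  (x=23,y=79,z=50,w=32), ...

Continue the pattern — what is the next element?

For the x, each term is the sum of the two before it: 4, 5, 9, 14, 23 → 37.
Y goes 31, 43, 55, 67, 79 → 91 (+12 each step).
For the z, +6 each step: 26, 32, 38, 44, 50 → 56.
W: 2, 4, 8, 16, 32 → 64 (×2 each step).
Putting it together: (x=37,y=91,z=56,w=64).

(x=37,y=91,z=56,w=64)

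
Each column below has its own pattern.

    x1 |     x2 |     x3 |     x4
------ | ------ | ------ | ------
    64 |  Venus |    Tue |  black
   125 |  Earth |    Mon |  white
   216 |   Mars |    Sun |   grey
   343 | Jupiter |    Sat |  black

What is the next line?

For the column x1, perfect cubes: 4³, 5³, 6³, …: 64, 125, 216, 343 → 512.
For the column x2, runs through the planets Mercury→Neptune: Venus, Earth, Mars, Jupiter → Saturn.
Column x3 — runs backward through the weekdays Mon→Sun: Tue, Mon, Sun, Sat → Fri.
Column x4: black, white, grey, black → white (repeats black → white → grey).
Combining the parts gives 512  Saturn  Fri  white.

512  Saturn  Fri  white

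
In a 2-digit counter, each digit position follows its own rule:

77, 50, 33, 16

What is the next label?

99

First digit: −2 each step, mod 10; 7, 5, 3, 1 → 9.
Second digit goes 7, 0, 3, 6 → 9 (+3 each step, mod 10).
So the next label is 99.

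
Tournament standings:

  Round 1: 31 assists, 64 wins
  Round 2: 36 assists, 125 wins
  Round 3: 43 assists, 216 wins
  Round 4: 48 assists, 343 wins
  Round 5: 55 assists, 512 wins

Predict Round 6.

Assists: alternating steps +5, +7, +5, +7, …; 31, 36, 43, 48, 55 → 60.
Wins — perfect cubes: 4³, 5³, 6³, …: 64, 125, 216, 343, 512 → 729.
Putting it together: 60 assists, 729 wins.

60 assists, 729 wins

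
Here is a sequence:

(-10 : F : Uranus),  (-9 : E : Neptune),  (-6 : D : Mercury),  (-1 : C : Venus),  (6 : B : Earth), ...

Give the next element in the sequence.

First slot — differences are 1, 3, 5, … (increasing by 2 each time): -10, -9, -6, -1, 6 → 15.
For the letter, letters move back 1 place in the alphabet: F, E, D, C, B → A.
Planet: runs through the planets Mercury→Neptune; Uranus, Neptune, Mercury, Venus, Earth → Mars.
So the next element is (15 : A : Mars).

(15 : A : Mars)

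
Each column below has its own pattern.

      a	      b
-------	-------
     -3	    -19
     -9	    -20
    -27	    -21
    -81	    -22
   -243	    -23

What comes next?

Column a: ×3 each step, so -3, -9, -27, -81, -243 → -729.
Column b: −1 each step; -19, -20, -21, -22, -23 → -24.
Combining the parts gives -729  -24.

-729  -24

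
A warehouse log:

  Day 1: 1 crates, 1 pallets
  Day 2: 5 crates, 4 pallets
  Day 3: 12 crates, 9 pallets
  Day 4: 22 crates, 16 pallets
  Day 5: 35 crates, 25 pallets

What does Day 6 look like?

Crates goes 1, 5, 12, 22, 35 → 51 (differences are 4, 7, 10, … (increasing by 3 each time)).
Pallets: 1, 4, 9, 16, 25 → 36 (perfect squares: 1², 2², 3², …).
Putting it together: 51 crates, 36 pallets.

51 crates, 36 pallets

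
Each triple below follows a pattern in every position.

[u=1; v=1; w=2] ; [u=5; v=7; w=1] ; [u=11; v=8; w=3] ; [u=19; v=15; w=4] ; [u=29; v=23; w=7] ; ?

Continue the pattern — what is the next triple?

For the u, differences are 4, 6, 8, … (increasing by 2 each time): 1, 5, 11, 19, 29 → 41.
V — each term is the sum of the two before it: 1, 7, 8, 15, 23 → 38.
W — each term is the sum of the two before it: 2, 1, 3, 4, 7 → 11.
Putting it together: [u=41; v=38; w=11].

[u=41; v=38; w=11]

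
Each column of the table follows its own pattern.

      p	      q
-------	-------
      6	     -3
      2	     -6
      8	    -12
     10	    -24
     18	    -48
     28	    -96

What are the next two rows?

Column p: each term is the sum of the two before it; 6, 2, 8, 10, 18, 28 → 46 → 74.
Column q: ×2 each step; -3, -6, -12, -24, -48, -96 → -192 → -384.
Putting the parts together: 46  -192 and then 74  -384.

46  -192; 74  -384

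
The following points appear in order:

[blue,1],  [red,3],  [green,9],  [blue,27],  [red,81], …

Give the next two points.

[green,243], [blue,729]

Colour: blue, red, green, blue, red → green → blue (repeats blue → red → green).
Second coordinate: 1, 3, 9, 27, 81 → 243 → 729 (×3 each step).
So the next two points are [green,243] and [blue,729].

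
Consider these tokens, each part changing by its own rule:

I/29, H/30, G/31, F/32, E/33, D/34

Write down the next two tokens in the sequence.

Letter: letters move back 1 place in the alphabet; I, H, G, F, E, D → C → B.
For the second component, +1 each step: 29, 30, 31, 32, 33, 34 → 35 → 36.
Putting the parts together: C/35 and then B/36.

C/35 then B/36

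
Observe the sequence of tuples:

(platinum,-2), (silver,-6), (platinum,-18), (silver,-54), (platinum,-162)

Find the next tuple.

(silver,-486)

Metal: alternates platinum ↔ silver; platinum, silver, platinum, silver, platinum → silver.
Second coordinate: ×3 each step, so -2, -6, -18, -54, -162 → -486.
Putting it together: (silver,-486).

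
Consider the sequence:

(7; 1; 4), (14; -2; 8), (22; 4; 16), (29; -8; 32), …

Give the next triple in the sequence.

First coordinate: alternating steps +7, +8, +7, +8, …; 7, 14, 22, 29 → 37.
Second coordinate goes 1, -2, 4, -8 → 16 (×(-2) each step).
Third coordinate — ×2 each step: 4, 8, 16, 32 → 64.
Combining the parts gives (37; 16; 64).

(37; 16; 64)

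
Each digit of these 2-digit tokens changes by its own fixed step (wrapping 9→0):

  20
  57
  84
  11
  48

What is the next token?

75

First digit: +3 each step, mod 10; 2, 5, 8, 1, 4 → 7.
Second digit — −3 each step, mod 10: 0, 7, 4, 1, 8 → 5.
Putting it together: 75.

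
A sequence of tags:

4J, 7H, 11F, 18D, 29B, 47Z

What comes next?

76X

First component — each term is the sum of the two before it: 4, 7, 11, 18, 29, 47 → 76.
For the letter, letters move back 2 places in the alphabet, wrapping A→Z: J, H, F, D, B, Z → X.
So the next tag is 76X.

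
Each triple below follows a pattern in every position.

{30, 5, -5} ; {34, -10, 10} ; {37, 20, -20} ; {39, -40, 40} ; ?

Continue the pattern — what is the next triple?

First coordinate: differences are 4, 3, 2, … (decreasing by 1 each time), so 30, 34, 37, 39 → 40.
Second coordinate: ×(-2) each step; 5, -10, 20, -40 → 80.
Third coordinate: always the negative of the second coordinate, so -5, 10, -20, 40 → -80.
Combining the parts gives {40, 80, -80}.

{40, 80, -80}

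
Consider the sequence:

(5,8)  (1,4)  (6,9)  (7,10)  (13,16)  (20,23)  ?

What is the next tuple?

For the first coordinate, each term is the sum of the two before it: 5, 1, 6, 7, 13, 20 → 33.
Second coordinate: always 3 more than the first coordinate; 8, 4, 9, 10, 16, 23 → 36.
Putting it together: (33,36).

(33,36)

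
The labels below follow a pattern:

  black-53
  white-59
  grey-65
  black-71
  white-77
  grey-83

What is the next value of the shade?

Shade: black, white, grey, black, white, grey → black (repeats black → white → grey).
Second component: +6 each step; 53, 59, 65, 71, 77, 83 → 89.

black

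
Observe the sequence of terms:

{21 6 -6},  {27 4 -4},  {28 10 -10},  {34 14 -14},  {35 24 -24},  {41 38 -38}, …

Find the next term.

{42 62 -62}

For the first slot, alternating steps +6, +1, +6, +1, …: 21, 27, 28, 34, 35, 41 → 42.
Second slot goes 6, 4, 10, 14, 24, 38 → 62 (each term is the sum of the two before it).
Third slot: always the negative of the second slot; -6, -4, -10, -14, -24, -38 → -62.
Combining the parts gives {42 62 -62}.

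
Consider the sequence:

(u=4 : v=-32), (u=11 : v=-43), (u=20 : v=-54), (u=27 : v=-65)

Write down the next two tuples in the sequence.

(u=36 : v=-76), (u=43 : v=-87)

U: 4, 11, 20, 27 → 36 → 43 (alternating steps +7, +9, +7, +9, …).
V goes -32, -43, -54, -65 → -76 → -87 (−11 each step).
Putting the parts together: (u=36 : v=-76) and then (u=43 : v=-87).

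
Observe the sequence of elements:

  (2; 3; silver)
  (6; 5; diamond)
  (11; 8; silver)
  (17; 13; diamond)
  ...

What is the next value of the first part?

24

First part goes 2, 6, 11, 17 → 24 (differences are 4, 5, 6, … (increasing by 1 each time)).
Second part: 3, 5, 8, 13 → 21 (each term is the sum of the two before it).
For the rank, alternates silver ↔ diamond: silver, diamond, silver, diamond → silver.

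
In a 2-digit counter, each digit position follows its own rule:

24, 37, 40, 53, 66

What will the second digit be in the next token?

9

Second digit: 4, 7, 0, 3, 6 → 9 (+3 each step, mod 10).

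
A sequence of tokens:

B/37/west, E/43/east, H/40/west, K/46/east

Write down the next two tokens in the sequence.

N/43/west, Q/49/east

Letter: letters move forward 3 places in the alphabet, so B, E, H, K → N → Q.
Second component goes 37, 43, 40, 46 → 43 → 49 (alternating steps +6, −3, +6, −3, …).
For the direction, alternates west ↔ east: west, east, west, east → west → east.
Putting the parts together: N/43/west and then Q/49/east.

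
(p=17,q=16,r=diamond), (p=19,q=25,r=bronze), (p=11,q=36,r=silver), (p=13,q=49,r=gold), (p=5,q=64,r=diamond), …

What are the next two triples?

P: 17, 19, 11, 13, 5 → 7 → -1 (alternating steps +2, −8, +2, −8, …).
Q — perfect squares: 4², 5², 6², …: 16, 25, 36, 49, 64 → 81 → 100.
R — repeats diamond → bronze → silver → gold: diamond, bronze, silver, gold, diamond → bronze → silver.
So the next two triples are (p=7,q=81,r=bronze) and (p=-1,q=100,r=silver).

(p=7,q=81,r=bronze), (p=-1,q=100,r=silver)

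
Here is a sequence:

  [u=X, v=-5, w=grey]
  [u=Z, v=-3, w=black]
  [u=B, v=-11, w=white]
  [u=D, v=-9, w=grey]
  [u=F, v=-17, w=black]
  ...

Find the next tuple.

[u=H, v=-15, w=white]

For the u, letters move forward 2 places in the alphabet, wrapping Z→A: X, Z, B, D, F → H.
V: -5, -3, -11, -9, -17 → -15 (alternating steps +2, −8, +2, −8, …).
W goes grey, black, white, grey, black → white (repeats grey → black → white).
So the next tuple is [u=H, v=-15, w=white].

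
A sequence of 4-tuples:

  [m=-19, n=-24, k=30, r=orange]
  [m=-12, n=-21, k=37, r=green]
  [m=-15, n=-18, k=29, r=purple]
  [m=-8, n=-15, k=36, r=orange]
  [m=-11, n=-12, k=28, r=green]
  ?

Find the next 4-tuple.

M: alternating steps +7, −3, +7, −3, …; -19, -12, -15, -8, -11 → -4.
For the n, +3 each step: -24, -21, -18, -15, -12 → -9.
K — alternating steps +7, −8, +7, −8, …: 30, 37, 29, 36, 28 → 35.
R goes orange, green, purple, orange, green → purple (repeats orange → green → purple).
So the next 4-tuple is [m=-4, n=-9, k=35, r=purple].

[m=-4, n=-9, k=35, r=purple]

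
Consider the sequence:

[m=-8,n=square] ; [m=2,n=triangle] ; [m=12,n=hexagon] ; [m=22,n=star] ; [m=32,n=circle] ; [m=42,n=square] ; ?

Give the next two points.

M goes -8, 2, 12, 22, 32, 42 → 52 → 62 (+10 each step).
N: square, triangle, hexagon, star, circle, square → triangle → hexagon (repeats square → triangle → hexagon → star → circle).
So the next two points are [m=52,n=triangle] and [m=62,n=hexagon].

[m=52,n=triangle], [m=62,n=hexagon]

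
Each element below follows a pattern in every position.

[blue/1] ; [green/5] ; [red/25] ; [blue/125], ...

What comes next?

Colour: repeats blue → green → red; blue, green, red, blue → green.
Second component: ×5 each step, so 1, 5, 25, 125 → 625.
Putting it together: [green/625].

[green/625]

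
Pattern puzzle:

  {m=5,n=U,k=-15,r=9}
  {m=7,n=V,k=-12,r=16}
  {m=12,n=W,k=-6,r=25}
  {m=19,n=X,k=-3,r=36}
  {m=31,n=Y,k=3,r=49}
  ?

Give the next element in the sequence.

{m=50,n=Z,k=6,r=64}

M — each term is the sum of the two before it: 5, 7, 12, 19, 31 → 50.
N — letters move forward 1 place in the alphabet: U, V, W, X, Y → Z.
K goes -15, -12, -6, -3, 3 → 6 (alternating steps +3, +6, +3, +6, …).
For the r, perfect squares: 3², 4², 5², …: 9, 16, 25, 36, 49 → 64.
Putting it together: {m=50,n=Z,k=6,r=64}.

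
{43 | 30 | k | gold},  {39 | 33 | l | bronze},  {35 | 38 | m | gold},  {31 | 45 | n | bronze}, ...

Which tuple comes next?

{27 | 54 | o | gold}

First value — −4 each step: 43, 39, 35, 31 → 27.
Second value: 30, 33, 38, 45 → 54 (differences are 3, 5, 7, … (increasing by 2 each time)).
Letter — letters move forward 1 place in the alphabet: k, l, m, n → o.
Rank: gold, bronze, gold, bronze → gold (alternates gold ↔ bronze).
Combining the parts gives {27 | 54 | o | gold}.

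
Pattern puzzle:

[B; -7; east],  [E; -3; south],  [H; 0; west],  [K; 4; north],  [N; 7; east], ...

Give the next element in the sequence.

[Q; 11; south]

Letter: letters move forward 3 places in the alphabet, so B, E, H, K, N → Q.
Second slot — alternating steps +4, +3, +4, +3, …: -7, -3, 0, 4, 7 → 11.
Direction — repeats east → south → west → north: east, south, west, north, east → south.
So the next element is [Q; 11; south].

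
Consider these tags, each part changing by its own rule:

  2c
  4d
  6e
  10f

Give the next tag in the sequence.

First component — each term is the sum of the two before it: 2, 4, 6, 10 → 16.
Letter — letters move forward 1 place in the alphabet: c, d, e, f → g.
So the next tag is 16g.

16g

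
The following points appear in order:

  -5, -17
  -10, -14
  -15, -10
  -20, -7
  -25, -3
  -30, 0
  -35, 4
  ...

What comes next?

First part: -5, -10, -15, -20, -25, -30, -35 → -40 (−5 each step).
Second part: -17, -14, -10, -7, -3, 0, 4 → 7 (alternating steps +3, +4, +3, +4, …).
So the next point is -40, 7.

-40, 7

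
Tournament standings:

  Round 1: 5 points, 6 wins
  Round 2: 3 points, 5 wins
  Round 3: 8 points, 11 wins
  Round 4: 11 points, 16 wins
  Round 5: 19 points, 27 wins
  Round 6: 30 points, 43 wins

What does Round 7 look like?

Points goes 5, 3, 8, 11, 19, 30 → 49 (each term is the sum of the two before it).
Wins goes 6, 5, 11, 16, 27, 43 → 70 (each term is the sum of the two before it).
So the next line is 49 points, 70 wins.

49 points, 70 wins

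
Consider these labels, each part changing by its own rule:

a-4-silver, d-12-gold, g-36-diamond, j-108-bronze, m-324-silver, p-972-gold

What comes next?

Letter: a, d, g, j, m, p → s (letters move forward 3 places in the alphabet).
Second component goes 4, 12, 36, 108, 324, 972 → 2916 (×3 each step).
Rank: repeats silver → gold → diamond → bronze; silver, gold, diamond, bronze, silver, gold → diamond.
Combining the parts gives s-2916-diamond.

s-2916-diamond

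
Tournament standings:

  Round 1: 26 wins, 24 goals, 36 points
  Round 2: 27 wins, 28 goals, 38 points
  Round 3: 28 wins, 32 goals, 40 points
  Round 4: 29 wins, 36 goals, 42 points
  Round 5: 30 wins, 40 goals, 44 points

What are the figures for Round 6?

31 wins, 44 goals, 46 points

Wins: +1 each step; 26, 27, 28, 29, 30 → 31.
Goals — +4 each step: 24, 28, 32, 36, 40 → 44.
Points: 36, 38, 40, 42, 44 → 46 (+2 each step).
Combining the parts gives 31 wins, 44 goals, 46 points.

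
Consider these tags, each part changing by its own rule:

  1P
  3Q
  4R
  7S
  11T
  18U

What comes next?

29V

First component: each term is the sum of the two before it; 1, 3, 4, 7, 11, 18 → 29.
Letter: P, Q, R, S, T, U → V (letters move forward 1 place in the alphabet).
Combining the parts gives 29V.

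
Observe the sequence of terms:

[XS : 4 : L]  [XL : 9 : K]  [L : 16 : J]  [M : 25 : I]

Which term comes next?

Size: runs backward through clothing sizes XS→XL, so XS, XL, L, M → S.
For the second component, perfect squares: 2², 3², 4², …: 4, 9, 16, 25 → 36.
For the letter, letters move back 1 place in the alphabet: L, K, J, I → H.
Combining the parts gives [S : 36 : H].

[S : 36 : H]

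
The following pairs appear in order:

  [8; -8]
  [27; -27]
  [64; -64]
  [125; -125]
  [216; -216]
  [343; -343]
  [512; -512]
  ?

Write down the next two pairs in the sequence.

[729; -729], [1000; -1000]

For the first slot, perfect cubes: 2³, 3³, 4³, …: 8, 27, 64, 125, 216, 343, 512 → 729 → 1000.
Second slot: always the negative of the first slot; -8, -27, -64, -125, -216, -343, -512 → -729 → -1000.
So the next two pairs are [729; -729] and [1000; -1000].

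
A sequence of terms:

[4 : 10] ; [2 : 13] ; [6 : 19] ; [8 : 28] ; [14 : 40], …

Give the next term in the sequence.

[22 : 55]

For the first value, each term is the sum of the two before it: 4, 2, 6, 8, 14 → 22.
Second value: differences are 3, 6, 9, … (increasing by 3 each time), so 10, 13, 19, 28, 40 → 55.
So the next term is [22 : 55].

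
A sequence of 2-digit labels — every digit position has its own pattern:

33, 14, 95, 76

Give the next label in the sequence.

57

First digit: 3, 1, 9, 7 → 5 (−2 each step, mod 10).
For the second digit, +1 each step, mod 10: 3, 4, 5, 6 → 7.
So the next label is 57.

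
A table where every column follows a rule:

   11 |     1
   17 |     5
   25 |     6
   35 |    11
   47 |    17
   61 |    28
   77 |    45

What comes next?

95  73

First component: 11, 17, 25, 35, 47, 61, 77 → 95 (differences are 6, 8, 10, … (increasing by 2 each time)).
Second component: each term is the sum of the two before it; 1, 5, 6, 11, 17, 28, 45 → 73.
Combining the parts gives 95  73.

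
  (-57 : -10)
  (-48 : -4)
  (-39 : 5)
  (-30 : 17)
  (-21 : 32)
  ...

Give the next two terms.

For the first slot, +9 each step: -57, -48, -39, -30, -21 → -12 → -3.
Second slot: differences are 6, 9, 12, … (increasing by 3 each time), so -10, -4, 5, 17, 32 → 50 → 71.
Putting the parts together: (-12 : 50) and then (-3 : 71).

(-12 : 50), (-3 : 71)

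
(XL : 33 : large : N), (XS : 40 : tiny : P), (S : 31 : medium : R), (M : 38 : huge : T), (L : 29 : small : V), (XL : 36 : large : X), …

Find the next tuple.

First size: XL, XS, S, M, L, XL → XS (repeats XL → XS → S → M → L).
Second part: alternating steps +7, −9, +7, −9, …; 33, 40, 31, 38, 29, 36 → 27.
Second size — repeats large → tiny → medium → huge → small: large, tiny, medium, huge, small, large → tiny.
For the letter, letters move forward 2 places in the alphabet: N, P, R, T, V, X → Z.
So the next tuple is (XS : 27 : tiny : Z).

(XS : 27 : tiny : Z)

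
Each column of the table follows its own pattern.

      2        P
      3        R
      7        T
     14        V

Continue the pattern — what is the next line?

24  X

First component: differences are 1, 4, 7, … (increasing by 3 each time); 2, 3, 7, 14 → 24.
Letter: P, R, T, V → X (letters move forward 2 places in the alphabet).
So the next line is 24  X.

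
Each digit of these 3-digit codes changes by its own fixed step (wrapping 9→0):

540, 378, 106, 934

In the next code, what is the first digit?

7

First digit: −2 each step, mod 10; 5, 3, 1, 9 → 7.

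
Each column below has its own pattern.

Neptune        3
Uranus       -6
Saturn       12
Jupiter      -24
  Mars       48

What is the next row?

Planet: runs backward through the planets Mercury→Neptune; Neptune, Uranus, Saturn, Jupiter, Mars → Earth.
Second component: 3, -6, 12, -24, 48 → -96 (×(-2) each step).
Putting it together: Earth  -96.

Earth  -96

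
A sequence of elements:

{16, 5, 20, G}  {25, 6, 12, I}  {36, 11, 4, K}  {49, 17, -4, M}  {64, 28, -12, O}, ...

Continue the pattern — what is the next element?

{81, 45, -20, Q}

First part — perfect squares: 4², 5², 6², …: 16, 25, 36, 49, 64 → 81.
Second part — each term is the sum of the two before it: 5, 6, 11, 17, 28 → 45.
Third part: −8 each step; 20, 12, 4, -4, -12 → -20.
Letter — letters move forward 2 places in the alphabet: G, I, K, M, O → Q.
Combining the parts gives {81, 45, -20, Q}.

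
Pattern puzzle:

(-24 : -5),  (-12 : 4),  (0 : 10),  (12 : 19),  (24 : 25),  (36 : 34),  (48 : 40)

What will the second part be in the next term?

49

For the second part, alternating steps +9, +6, +9, +6, …: -5, 4, 10, 19, 25, 34, 40 → 49.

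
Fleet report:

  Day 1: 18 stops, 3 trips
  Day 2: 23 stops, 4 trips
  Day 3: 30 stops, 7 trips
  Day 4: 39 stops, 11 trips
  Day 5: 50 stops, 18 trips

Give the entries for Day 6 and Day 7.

Stops goes 18, 23, 30, 39, 50 → 63 → 78 (differences are 5, 7, 9, … (increasing by 2 each time)).
Trips: 3, 4, 7, 11, 18 → 29 → 47 (each term is the sum of the two before it).
So the next two records are 63 stops, 29 trips and 78 stops, 47 trips.

63 stops, 29 trips; 78 stops, 47 trips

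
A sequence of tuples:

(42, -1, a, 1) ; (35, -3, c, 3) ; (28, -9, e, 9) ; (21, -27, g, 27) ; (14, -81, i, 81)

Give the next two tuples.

(7, -243, k, 243), (0, -729, m, 729)

First entry: −7 each step; 42, 35, 28, 21, 14 → 7 → 0.
Second entry goes -1, -3, -9, -27, -81 → -243 → -729 (×3 each step).
Letter: a, c, e, g, i → k → m (letters move forward 2 places in the alphabet).
Fourth entry goes 1, 3, 9, 27, 81 → 243 → 729 (always the negative of the second entry).
So the next two tuples are (7, -243, k, 243) and (0, -729, m, 729).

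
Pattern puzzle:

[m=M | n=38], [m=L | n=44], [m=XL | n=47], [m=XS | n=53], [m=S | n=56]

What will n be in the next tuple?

For the n, alternating steps +6, +3, +6, +3, …: 38, 44, 47, 53, 56 → 62.

62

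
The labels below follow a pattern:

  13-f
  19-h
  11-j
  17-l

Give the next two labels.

9-n, 15-p

First component: alternating steps +6, −8, +6, −8, …; 13, 19, 11, 17 → 9 → 15.
Letter: f, h, j, l → n → p (letters move forward 2 places in the alphabet).
Putting the parts together: 9-n and then 15-p.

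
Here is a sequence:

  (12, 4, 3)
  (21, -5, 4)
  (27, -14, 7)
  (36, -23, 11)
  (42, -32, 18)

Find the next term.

(51, -41, 29)

First part: alternating steps +9, +6, +9, +6, …; 12, 21, 27, 36, 42 → 51.
Second part: 4, -5, -14, -23, -32 → -41 (−9 each step).
Third part: each term is the sum of the two before it; 3, 4, 7, 11, 18 → 29.
Combining the parts gives (51, -41, 29).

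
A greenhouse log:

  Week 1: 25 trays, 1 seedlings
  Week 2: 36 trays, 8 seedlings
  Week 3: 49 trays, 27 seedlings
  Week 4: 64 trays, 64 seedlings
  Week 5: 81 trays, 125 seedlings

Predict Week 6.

100 trays, 216 seedlings

Trays goes 25, 36, 49, 64, 81 → 100 (perfect squares: 5², 6², 7², …).
Seedlings — perfect cubes: 1³, 2³, 3³, …: 1, 8, 27, 64, 125 → 216.
Combining the parts gives 100 trays, 216 seedlings.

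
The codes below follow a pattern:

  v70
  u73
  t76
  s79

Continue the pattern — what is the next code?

r82

Letter — letters move back 1 place in the alphabet: v, u, t, s → r.
For the second component, +3 each step: 70, 73, 76, 79 → 82.
Combining the parts gives r82.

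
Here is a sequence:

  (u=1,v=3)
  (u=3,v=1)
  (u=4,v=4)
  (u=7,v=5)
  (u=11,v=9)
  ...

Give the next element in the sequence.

U: each term is the sum of the two before it; 1, 3, 4, 7, 11 → 18.
V — each term is the sum of the two before it: 3, 1, 4, 5, 9 → 14.
Putting it together: (u=18,v=14).

(u=18,v=14)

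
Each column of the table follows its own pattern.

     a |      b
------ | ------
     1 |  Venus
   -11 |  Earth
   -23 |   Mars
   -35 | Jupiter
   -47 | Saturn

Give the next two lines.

-59  Uranus; -71  Neptune

Column a goes 1, -11, -23, -35, -47 → -59 → -71 (−12 each step).
For the column b, runs through the planets Mercury→Neptune: Venus, Earth, Mars, Jupiter, Saturn → Uranus → Neptune.
Putting the parts together: -59  Uranus and then -71  Neptune.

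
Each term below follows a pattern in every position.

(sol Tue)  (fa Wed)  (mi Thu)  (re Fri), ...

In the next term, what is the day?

Note: runs backward through the solfège scale do→ti; sol, fa, mi, re → do.
Day: runs through the weekdays Mon→Sun, so Tue, Wed, Thu, Fri → Sat.

Sat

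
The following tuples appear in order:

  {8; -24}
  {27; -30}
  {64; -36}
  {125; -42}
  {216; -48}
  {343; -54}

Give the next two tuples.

First part — perfect cubes: 2³, 3³, 4³, …: 8, 27, 64, 125, 216, 343 → 512 → 729.
For the second part, −6 each step: -24, -30, -36, -42, -48, -54 → -60 → -66.
So the next two tuples are {512; -60} and {729; -66}.

{512; -60}, {729; -66}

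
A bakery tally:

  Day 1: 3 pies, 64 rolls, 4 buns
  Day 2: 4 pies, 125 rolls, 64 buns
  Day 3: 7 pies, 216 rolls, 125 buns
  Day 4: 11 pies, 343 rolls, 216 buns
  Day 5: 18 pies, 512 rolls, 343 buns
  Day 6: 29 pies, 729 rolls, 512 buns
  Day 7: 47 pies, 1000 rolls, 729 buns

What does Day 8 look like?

Pies: 3, 4, 7, 11, 18, 29, 47 → 76 (each term is the sum of the two before it).
Rolls — perfect cubes: 4³, 5³, 6³, …: 64, 125, 216, 343, 512, 729, 1000 → 1331.
Buns goes 4, 64, 125, 216, 343, 512, 729 → 1000 (always the previous value of the rolls).
Putting it together: 76 pies, 1331 rolls, 1000 buns.

76 pies, 1331 rolls, 1000 buns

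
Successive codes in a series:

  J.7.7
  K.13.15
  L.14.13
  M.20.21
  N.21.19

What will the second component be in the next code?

Second component: alternating steps +6, +1, +6, +1, …, so 7, 13, 14, 20, 21 → 27.

27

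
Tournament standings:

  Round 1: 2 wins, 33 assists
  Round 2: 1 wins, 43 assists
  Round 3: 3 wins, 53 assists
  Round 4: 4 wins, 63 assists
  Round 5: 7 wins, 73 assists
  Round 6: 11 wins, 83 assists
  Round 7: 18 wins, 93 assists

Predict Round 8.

Wins: each term is the sum of the two before it, so 2, 1, 3, 4, 7, 11, 18 → 29.
For the assists, +10 each step: 33, 43, 53, 63, 73, 83, 93 → 103.
So the next record is 29 wins, 103 assists.

29 wins, 103 assists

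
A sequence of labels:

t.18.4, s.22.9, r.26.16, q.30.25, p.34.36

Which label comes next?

Letter: t, s, r, q, p → o (letters move back 1 place in the alphabet).
Second component: +4 each step; 18, 22, 26, 30, 34 → 38.
For the third component, perfect squares: 2², 3², 4², …: 4, 9, 16, 25, 36 → 49.
So the next label is o.38.49.

o.38.49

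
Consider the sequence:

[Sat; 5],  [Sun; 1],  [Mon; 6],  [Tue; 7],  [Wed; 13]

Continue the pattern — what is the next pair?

Day: runs through the weekdays Mon→Sun; Sat, Sun, Mon, Tue, Wed → Thu.
Second component: 5, 1, 6, 7, 13 → 20 (each term is the sum of the two before it).
Combining the parts gives [Thu; 20].

[Thu; 20]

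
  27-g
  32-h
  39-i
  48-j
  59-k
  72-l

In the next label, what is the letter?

m

Letter goes g, h, i, j, k, l → m (letters move forward 1 place in the alphabet).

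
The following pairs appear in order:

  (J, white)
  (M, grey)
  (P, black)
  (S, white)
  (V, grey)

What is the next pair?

(Y, black)

Letter goes J, M, P, S, V → Y (letters move forward 3 places in the alphabet).
Shade: repeats white → grey → black; white, grey, black, white, grey → black.
Putting it together: (Y, black).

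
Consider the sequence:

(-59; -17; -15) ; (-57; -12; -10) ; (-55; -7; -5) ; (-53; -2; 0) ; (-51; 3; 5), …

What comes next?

(-49; 8; 10)

First coordinate: +2 each step, so -59, -57, -55, -53, -51 → -49.
Second coordinate: -17, -12, -7, -2, 3 → 8 (+5 each step).
Third coordinate: -15, -10, -5, 0, 5 → 10 (always 2 more than the second coordinate).
So the next tuple is (-49; 8; 10).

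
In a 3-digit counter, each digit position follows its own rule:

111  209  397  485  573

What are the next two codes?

661 then 759

For the first digit, +1 each step, mod 10: 1, 2, 3, 4, 5 → 6 → 7.
For the second digit, −1 each step, mod 10: 1, 0, 9, 8, 7 → 6 → 5.
Third digit: 1, 9, 7, 5, 3 → 1 → 9 (−2 each step, mod 10).
So the next two codes are 661 and 759.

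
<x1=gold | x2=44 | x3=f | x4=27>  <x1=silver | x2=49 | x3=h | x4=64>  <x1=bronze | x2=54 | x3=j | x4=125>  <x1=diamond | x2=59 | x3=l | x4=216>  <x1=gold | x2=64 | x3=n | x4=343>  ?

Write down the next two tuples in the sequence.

<x1=silver | x2=69 | x3=p | x4=512>, <x1=bronze | x2=74 | x3=r | x4=729>

X1: repeats gold → silver → bronze → diamond; gold, silver, bronze, diamond, gold → silver → bronze.
X2 — +5 each step: 44, 49, 54, 59, 64 → 69 → 74.
X3: letters move forward 2 places in the alphabet; f, h, j, l, n → p → r.
X4: perfect cubes: 3³, 4³, 5³, …, so 27, 64, 125, 216, 343 → 512 → 729.
So the next two tuples are <x1=silver | x2=69 | x3=p | x4=512> and <x1=bronze | x2=74 | x3=r | x4=729>.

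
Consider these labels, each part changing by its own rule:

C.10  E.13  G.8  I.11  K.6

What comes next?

M.9

Letter: C, E, G, I, K → M (letters move forward 2 places in the alphabet).
For the second component, alternating steps +3, −5, +3, −5, …: 10, 13, 8, 11, 6 → 9.
Putting it together: M.9.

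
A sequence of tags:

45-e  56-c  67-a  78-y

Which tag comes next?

First component — +11 each step: 45, 56, 67, 78 → 89.
Letter: letters move back 2 places in the alphabet, wrapping A→Z; e, c, a, y → w.
So the next tag is 89-w.

89-w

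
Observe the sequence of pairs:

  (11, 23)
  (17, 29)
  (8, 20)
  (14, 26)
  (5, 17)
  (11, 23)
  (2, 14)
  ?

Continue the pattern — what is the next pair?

(8, 20)

First value goes 11, 17, 8, 14, 5, 11, 2 → 8 (alternating steps +6, −9, +6, −9, …).
Second value goes 23, 29, 20, 26, 17, 23, 14 → 20 (always 12 more than the first value).
Putting it together: (8, 20).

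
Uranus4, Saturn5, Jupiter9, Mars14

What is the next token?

For the planet, runs backward through the planets Mercury→Neptune: Uranus, Saturn, Jupiter, Mars → Earth.
Second component — each term is the sum of the two before it: 4, 5, 9, 14 → 23.
So the next token is Earth23.

Earth23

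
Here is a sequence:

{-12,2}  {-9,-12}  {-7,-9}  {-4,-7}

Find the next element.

First component: alternating steps +3, +2, +3, +2, …; -12, -9, -7, -4 → -2.
Second component — always the previous value of the first component: 2, -12, -9, -7 → -4.
Putting it together: {-2,-4}.

{-2,-4}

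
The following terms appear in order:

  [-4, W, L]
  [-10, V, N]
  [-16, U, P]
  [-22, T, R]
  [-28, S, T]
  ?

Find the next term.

First component: -4, -10, -16, -22, -28 → -34 (−6 each step).
First letter goes W, V, U, T, S → R (letters move back 1 place in the alphabet).
Second letter goes L, N, P, R, T → V (letters move forward 2 places in the alphabet).
Combining the parts gives [-34, R, V].

[-34, R, V]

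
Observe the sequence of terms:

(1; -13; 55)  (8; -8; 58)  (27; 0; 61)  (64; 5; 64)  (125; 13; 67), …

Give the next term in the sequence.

(216; 18; 70)

For the first slot, perfect cubes: 1³, 2³, 3³, …: 1, 8, 27, 64, 125 → 216.
Second slot: alternating steps +5, +8, +5, +8, …; -13, -8, 0, 5, 13 → 18.
For the third slot, +3 each step: 55, 58, 61, 64, 67 → 70.
So the next term is (216; 18; 70).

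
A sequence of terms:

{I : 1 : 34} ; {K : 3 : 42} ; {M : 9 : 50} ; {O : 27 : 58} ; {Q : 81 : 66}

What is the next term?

Letter: letters move forward 2 places in the alphabet; I, K, M, O, Q → S.
Second part: ×3 each step, so 1, 3, 9, 27, 81 → 243.
Third part goes 34, 42, 50, 58, 66 → 74 (+8 each step).
Combining the parts gives {S : 243 : 74}.

{S : 243 : 74}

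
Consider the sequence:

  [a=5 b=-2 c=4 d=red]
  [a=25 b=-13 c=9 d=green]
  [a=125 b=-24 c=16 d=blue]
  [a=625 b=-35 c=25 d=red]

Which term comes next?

[a=3125 b=-46 c=36 d=green]

For the a, ×5 each step: 5, 25, 125, 625 → 3125.
For the b, −11 each step: -2, -13, -24, -35 → -46.
For the c, perfect squares: 2², 3², 4², …: 4, 9, 16, 25 → 36.
D goes red, green, blue, red → green (repeats red → green → blue).
So the next term is [a=3125 b=-46 c=36 d=green].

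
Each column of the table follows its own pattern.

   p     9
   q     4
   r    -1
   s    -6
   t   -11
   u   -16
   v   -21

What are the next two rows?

w  -26; x  -31

Letter: letters move forward 1 place in the alphabet; p, q, r, s, t, u, v → w → x.
Second component: 9, 4, -1, -6, -11, -16, -21 → -26 → -31 (−5 each step).
So the next two rows are w  -26 and x  -31.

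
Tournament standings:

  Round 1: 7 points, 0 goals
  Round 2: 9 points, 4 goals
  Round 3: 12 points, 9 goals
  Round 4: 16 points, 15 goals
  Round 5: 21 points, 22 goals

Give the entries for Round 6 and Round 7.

27 points, 30 goals; 34 points, 39 goals

Points: differences are 2, 3, 4, … (increasing by 1 each time), so 7, 9, 12, 16, 21 → 27 → 34.
Goals — differences are 4, 5, 6, … (increasing by 1 each time): 0, 4, 9, 15, 22 → 30 → 39.
Putting the parts together: 27 points, 30 goals and then 34 points, 39 goals.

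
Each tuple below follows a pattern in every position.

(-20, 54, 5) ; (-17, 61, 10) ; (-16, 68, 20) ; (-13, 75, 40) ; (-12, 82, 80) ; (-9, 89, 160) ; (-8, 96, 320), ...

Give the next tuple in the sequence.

(-5, 103, 640)

First value goes -20, -17, -16, -13, -12, -9, -8 → -5 (alternating steps +3, +1, +3, +1, …).
Second value: 54, 61, 68, 75, 82, 89, 96 → 103 (+7 each step).
Third value: ×2 each step; 5, 10, 20, 40, 80, 160, 320 → 640.
Combining the parts gives (-5, 103, 640).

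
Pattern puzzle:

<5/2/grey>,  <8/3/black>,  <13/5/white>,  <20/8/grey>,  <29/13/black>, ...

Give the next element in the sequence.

First slot: differences are 3, 5, 7, … (increasing by 2 each time), so 5, 8, 13, 20, 29 → 40.
Second slot: each term is the sum of the two before it; 2, 3, 5, 8, 13 → 21.
Shade: grey, black, white, grey, black → white (repeats grey → black → white).
So the next element is <40/21/white>.

<40/21/white>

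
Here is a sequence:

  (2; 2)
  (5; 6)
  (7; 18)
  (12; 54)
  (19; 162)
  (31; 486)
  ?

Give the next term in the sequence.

(50; 1458)

First value goes 2, 5, 7, 12, 19, 31 → 50 (each term is the sum of the two before it).
Second value — ×3 each step: 2, 6, 18, 54, 162, 486 → 1458.
Putting it together: (50; 1458).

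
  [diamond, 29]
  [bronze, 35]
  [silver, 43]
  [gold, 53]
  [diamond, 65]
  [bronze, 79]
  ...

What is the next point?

[silver, 95]

Rank goes diamond, bronze, silver, gold, diamond, bronze → silver (repeats diamond → bronze → silver → gold).
Second coordinate: differences are 6, 8, 10, … (increasing by 2 each time); 29, 35, 43, 53, 65, 79 → 95.
Combining the parts gives [silver, 95].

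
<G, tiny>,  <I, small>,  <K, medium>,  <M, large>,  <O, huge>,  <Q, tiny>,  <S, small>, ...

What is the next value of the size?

Letter goes G, I, K, M, O, Q, S → U (letters move forward 2 places in the alphabet).
Size: repeats tiny → small → medium → large → huge; tiny, small, medium, large, huge, tiny, small → medium.

medium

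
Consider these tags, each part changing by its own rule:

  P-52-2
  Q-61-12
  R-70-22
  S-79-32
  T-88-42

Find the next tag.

U-97-52

Letter: letters move forward 1 place in the alphabet, so P, Q, R, S, T → U.
Second component — +9 each step: 52, 61, 70, 79, 88 → 97.
For the third component, +10 each step: 2, 12, 22, 32, 42 → 52.
Combining the parts gives U-97-52.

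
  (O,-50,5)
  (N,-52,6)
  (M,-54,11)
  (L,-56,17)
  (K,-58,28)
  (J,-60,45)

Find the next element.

(I,-62,73)

Letter: O, N, M, L, K, J → I (letters move back 1 place in the alphabet).
Second part: −2 each step, so -50, -52, -54, -56, -58, -60 → -62.
Third part — each term is the sum of the two before it: 5, 6, 11, 17, 28, 45 → 73.
Combining the parts gives (I,-62,73).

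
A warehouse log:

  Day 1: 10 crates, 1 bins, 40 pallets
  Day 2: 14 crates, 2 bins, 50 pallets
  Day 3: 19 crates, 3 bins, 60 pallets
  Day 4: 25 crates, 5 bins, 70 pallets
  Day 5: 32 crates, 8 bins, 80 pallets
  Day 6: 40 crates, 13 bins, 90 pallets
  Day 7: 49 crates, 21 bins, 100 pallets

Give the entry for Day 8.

59 crates, 34 bins, 110 pallets

For the crates, differences are 4, 5, 6, … (increasing by 1 each time): 10, 14, 19, 25, 32, 40, 49 → 59.
Bins: each term is the sum of the two before it; 1, 2, 3, 5, 8, 13, 21 → 34.
Pallets: 40, 50, 60, 70, 80, 90, 100 → 110 (+10 each step).
So the next record is 59 crates, 34 bins, 110 pallets.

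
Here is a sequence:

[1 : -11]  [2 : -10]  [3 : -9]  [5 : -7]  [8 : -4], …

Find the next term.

[13 : 1]

For the first coordinate, each term is the sum of the two before it: 1, 2, 3, 5, 8 → 13.
Second coordinate goes -11, -10, -9, -7, -4 → 1 (always 12 less than the first coordinate).
So the next term is [13 : 1].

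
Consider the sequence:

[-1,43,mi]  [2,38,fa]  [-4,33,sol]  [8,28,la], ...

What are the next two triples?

[-16,23,ti], [32,18,do]

First component: ×(-2) each step; -1, 2, -4, 8 → -16 → 32.
Second component goes 43, 38, 33, 28 → 23 → 18 (−5 each step).
Note: runs through the solfège scale do→ti; mi, fa, sol, la → ti → do.
So the next two triples are [-16,23,ti] and [32,18,do].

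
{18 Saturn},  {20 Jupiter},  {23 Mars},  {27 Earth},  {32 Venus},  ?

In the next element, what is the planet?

Planet goes Saturn, Jupiter, Mars, Earth, Venus → Mercury (runs backward through the planets Mercury→Neptune).

Mercury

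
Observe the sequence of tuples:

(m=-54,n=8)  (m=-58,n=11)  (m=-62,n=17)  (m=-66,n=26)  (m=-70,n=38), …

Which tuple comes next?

(m=-74,n=53)

M: −4 each step; -54, -58, -62, -66, -70 → -74.
N: differences are 3, 6, 9, … (increasing by 3 each time); 8, 11, 17, 26, 38 → 53.
Combining the parts gives (m=-74,n=53).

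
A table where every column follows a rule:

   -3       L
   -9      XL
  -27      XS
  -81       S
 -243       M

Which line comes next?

-729  L

First component — ×3 each step: -3, -9, -27, -81, -243 → -729.
Size — runs through clothing sizes XS→XL: L, XL, XS, S, M → L.
Combining the parts gives -729  L.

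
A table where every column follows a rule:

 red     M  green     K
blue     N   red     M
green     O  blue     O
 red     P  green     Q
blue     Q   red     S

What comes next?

green  R  blue  U

For the first colour, repeats red → blue → green: red, blue, green, red, blue → green.
First letter — letters move forward 1 place in the alphabet: M, N, O, P, Q → R.
Second colour: green, red, blue, green, red → blue (repeats green → red → blue).
Second letter: letters move forward 2 places in the alphabet; K, M, O, Q, S → U.
Combining the parts gives green  R  blue  U.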